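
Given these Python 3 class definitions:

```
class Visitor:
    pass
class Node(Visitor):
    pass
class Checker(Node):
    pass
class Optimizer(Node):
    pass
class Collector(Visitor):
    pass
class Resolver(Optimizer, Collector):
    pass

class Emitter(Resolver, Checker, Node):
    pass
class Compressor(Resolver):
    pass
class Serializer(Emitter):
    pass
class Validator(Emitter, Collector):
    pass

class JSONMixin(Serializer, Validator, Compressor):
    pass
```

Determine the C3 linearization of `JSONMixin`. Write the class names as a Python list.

L[JSONMixin] = JSONMixin + merge(L[Serializer], L[Validator], L[Compressor], [Serializer Validator Compressor])
  take Serializer:  [Serializer Emitter Resolver Optimizer Checker Node Collector Visitor object] + [Validator Emitter Resolver Optimizer Checker Node Collector Visitor object] + [Compressor Resolver Optimizer Node Collector Visitor object] + [Serializer Validator Compressor]
  take Validator:  [Emitter Resolver Optimizer Checker Node Collector Visitor object] + [Validator Emitter Resolver Optimizer Checker Node Collector Visitor object] + [Compressor Resolver Optimizer Node Collector Visitor object] + [Validator Compressor]
  take Emitter:  [Emitter Resolver Optimizer Checker Node Collector Visitor object] + [Emitter Resolver Optimizer Checker Node Collector Visitor object] + [Compressor Resolver Optimizer Node Collector Visitor object] + [Compressor]
  take Compressor:  [Resolver Optimizer Checker Node Collector Visitor object] + [Resolver Optimizer Checker Node Collector Visitor object] + [Compressor Resolver Optimizer Node Collector Visitor object] + [Compressor]
  take Resolver:  [Resolver Optimizer Checker Node Collector Visitor object] + [Resolver Optimizer Checker Node Collector Visitor object] + [Resolver Optimizer Node Collector Visitor object]
  take Optimizer:  [Optimizer Checker Node Collector Visitor object] + [Optimizer Checker Node Collector Visitor object] + [Optimizer Node Collector Visitor object]
  take Checker:  [Checker Node Collector Visitor object] + [Checker Node Collector Visitor object] + [Node Collector Visitor object]
  take Node:  [Node Collector Visitor object] + [Node Collector Visitor object] + [Node Collector Visitor object]
  take Collector:  [Collector Visitor object] + [Collector Visitor object] + [Collector Visitor object]
  take Visitor:  [Visitor object] + [Visitor object] + [Visitor object]
  take object:  [object] + [object] + [object]

[JSONMixin, Serializer, Validator, Emitter, Compressor, Resolver, Optimizer, Checker, Node, Collector, Visitor, object]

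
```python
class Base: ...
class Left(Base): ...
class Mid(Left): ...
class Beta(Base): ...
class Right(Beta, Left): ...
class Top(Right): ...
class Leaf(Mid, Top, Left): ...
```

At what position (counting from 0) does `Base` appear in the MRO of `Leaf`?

6

L[Leaf] = Leaf + merge(L[Mid], L[Top], L[Left], [Mid Top Left])
  take Mid:  [Mid Left Base object] + [Top Right Beta Left Base object] + [Left Base object] + [Mid Top Left]
  take Top:  [Left Base object] + [Top Right Beta Left Base object] + [Left Base object] + [Top Left]
  take Right:  [Left Base object] + [Right Beta Left Base object] + [Left Base object] + [Left]
  take Beta:  [Left Base object] + [Beta Left Base object] + [Left Base object] + [Left]
  take Left:  [Left Base object] + [Left Base object] + [Left Base object] + [Left]
  take Base:  [Base object] + [Base object] + [Base object]
  take object:  [object] + [object] + [object]
MRO: Leaf Mid Top Right Beta Left Base object
Base sits at index 6.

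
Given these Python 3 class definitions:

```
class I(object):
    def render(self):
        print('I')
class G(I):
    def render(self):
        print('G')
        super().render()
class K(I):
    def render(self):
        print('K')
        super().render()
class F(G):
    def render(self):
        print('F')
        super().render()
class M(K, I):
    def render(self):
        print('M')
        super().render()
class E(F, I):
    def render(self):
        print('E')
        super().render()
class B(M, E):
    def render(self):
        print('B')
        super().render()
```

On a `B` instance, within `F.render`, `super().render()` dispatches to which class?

G

L[B] = B + merge(L[M], L[E], [M E])
  take M:  [M K I object] + [E F G I object] + [M E]
  take K:  [K I object] + [E F G I object] + [E]
  take E:  [I object] + [E F G I object] + [E]
  take F:  [I object] + [F G I object]
  take G:  [I object] + [G I object]
  take I:  [I object] + [I object]
  take object:  [object] + [object]
MRO: B M K E F G I object
super() in F.render on a B instance goes to the class after F in B's MRO: G.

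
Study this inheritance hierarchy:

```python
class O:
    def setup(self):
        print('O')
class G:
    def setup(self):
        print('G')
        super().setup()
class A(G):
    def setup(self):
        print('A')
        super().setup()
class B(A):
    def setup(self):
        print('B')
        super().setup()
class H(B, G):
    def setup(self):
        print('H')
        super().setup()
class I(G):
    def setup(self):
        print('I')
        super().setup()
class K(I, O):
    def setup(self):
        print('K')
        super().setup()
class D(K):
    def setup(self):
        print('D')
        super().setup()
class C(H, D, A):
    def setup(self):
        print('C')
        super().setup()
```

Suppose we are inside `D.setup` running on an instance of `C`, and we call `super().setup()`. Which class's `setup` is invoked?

L[C] = C + merge(L[H], L[D], L[A], [H D A])
  take H:  [H B A G object] + [D K I G O object] + [A G object] + [H D A]
  take B:  [B A G object] + [D K I G O object] + [A G object] + [D A]
  take D:  [A G object] + [D K I G O object] + [A G object] + [D A]
  take A:  [A G object] + [K I G O object] + [A G object] + [A]
  take K:  [G object] + [K I G O object] + [G object]
  take I:  [G object] + [I G O object] + [G object]
  take G:  [G object] + [G O object] + [G object]
  take O:  [object] + [O object] + [object]
  take object:  [object] + [object] + [object]
MRO: C H B D A K I G O object
super() in D.setup on a C instance goes to the class after D in C's MRO: A.

A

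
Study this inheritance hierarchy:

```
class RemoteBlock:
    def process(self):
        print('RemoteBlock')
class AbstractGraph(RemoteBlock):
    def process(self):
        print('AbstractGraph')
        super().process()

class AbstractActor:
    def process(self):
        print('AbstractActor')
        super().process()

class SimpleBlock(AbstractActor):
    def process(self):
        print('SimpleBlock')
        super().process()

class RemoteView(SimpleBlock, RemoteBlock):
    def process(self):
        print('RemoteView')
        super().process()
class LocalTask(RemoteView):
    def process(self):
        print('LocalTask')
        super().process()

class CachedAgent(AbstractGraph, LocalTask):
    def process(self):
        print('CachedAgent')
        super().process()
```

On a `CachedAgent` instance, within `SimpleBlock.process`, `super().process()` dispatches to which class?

L[CachedAgent] = CachedAgent + merge(L[AbstractGraph], L[LocalTask], [AbstractGraph LocalTask])
  take AbstractGraph:  [AbstractGraph RemoteBlock object] + [LocalTask RemoteView SimpleBlock AbstractActor RemoteBlock object] + [AbstractGraph LocalTask]
  take LocalTask:  [RemoteBlock object] + [LocalTask RemoteView SimpleBlock AbstractActor RemoteBlock object] + [LocalTask]
  take RemoteView:  [RemoteBlock object] + [RemoteView SimpleBlock AbstractActor RemoteBlock object]
  take SimpleBlock:  [RemoteBlock object] + [SimpleBlock AbstractActor RemoteBlock object]
  take AbstractActor:  [RemoteBlock object] + [AbstractActor RemoteBlock object]
  take RemoteBlock:  [RemoteBlock object] + [RemoteBlock object]
  take object:  [object] + [object]
MRO: CachedAgent AbstractGraph LocalTask RemoteView SimpleBlock AbstractActor RemoteBlock object
super() in SimpleBlock.process on a CachedAgent instance goes to the class after SimpleBlock in CachedAgent's MRO: AbstractActor.

AbstractActor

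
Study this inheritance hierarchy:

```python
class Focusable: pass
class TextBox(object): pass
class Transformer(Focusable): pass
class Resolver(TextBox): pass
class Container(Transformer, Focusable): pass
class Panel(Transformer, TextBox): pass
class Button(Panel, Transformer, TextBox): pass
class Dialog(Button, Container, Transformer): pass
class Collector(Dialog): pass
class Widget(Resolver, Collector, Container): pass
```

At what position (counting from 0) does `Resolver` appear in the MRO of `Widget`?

1

L[Widget] = Widget + merge(L[Resolver], L[Collector], L[Container], [Resolver Collector Container])
  take Resolver:  [Resolver TextBox object] + [Collector Dialog Button Panel Container Transformer Focusable TextBox object] + [Container Transformer Focusable object] + [Resolver Collector Container]
  take Collector:  [TextBox object] + [Collector Dialog Button Panel Container Transformer Focusable TextBox object] + [Container Transformer Focusable object] + [Collector Container]
  take Dialog:  [TextBox object] + [Dialog Button Panel Container Transformer Focusable TextBox object] + [Container Transformer Focusable object] + [Container]
  take Button:  [TextBox object] + [Button Panel Container Transformer Focusable TextBox object] + [Container Transformer Focusable object] + [Container]
  take Panel:  [TextBox object] + [Panel Container Transformer Focusable TextBox object] + [Container Transformer Focusable object] + [Container]
  take Container:  [TextBox object] + [Container Transformer Focusable TextBox object] + [Container Transformer Focusable object] + [Container]
  take Transformer:  [TextBox object] + [Transformer Focusable TextBox object] + [Transformer Focusable object]
  take Focusable:  [TextBox object] + [Focusable TextBox object] + [Focusable object]
  take TextBox:  [TextBox object] + [TextBox object] + [object]
  take object:  [object] + [object] + [object]
MRO: Widget Resolver Collector Dialog Button Panel Container Transformer Focusable TextBox object
Resolver sits at index 1.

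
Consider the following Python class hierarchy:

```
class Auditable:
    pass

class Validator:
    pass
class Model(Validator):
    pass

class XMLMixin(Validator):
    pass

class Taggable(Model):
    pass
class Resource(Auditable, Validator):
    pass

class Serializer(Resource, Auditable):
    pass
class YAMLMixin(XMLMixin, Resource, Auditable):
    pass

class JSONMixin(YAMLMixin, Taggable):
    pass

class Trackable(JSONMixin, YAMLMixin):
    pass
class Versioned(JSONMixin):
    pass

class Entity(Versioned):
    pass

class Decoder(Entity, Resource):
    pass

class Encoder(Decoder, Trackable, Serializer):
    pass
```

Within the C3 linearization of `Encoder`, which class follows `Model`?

L[Encoder] = Encoder + merge(L[Decoder], L[Trackable], L[Serializer], [Decoder Trackable Serializer])
  take Decoder:  [Decoder Entity Versioned JSONMixin YAMLMixin XMLMixin Resource Auditable Taggable Model Validator object] + [Trackable JSONMixin YAMLMixin XMLMixin Resource Auditable Taggable Model Validator object] + [Serializer Resource Auditable Validator object] + [Decoder Trackable Serializer]
  take Entity:  [Entity Versioned JSONMixin YAMLMixin XMLMixin Resource Auditable Taggable Model Validator object] + [Trackable JSONMixin YAMLMixin XMLMixin Resource Auditable Taggable Model Validator object] + [Serializer Resource Auditable Validator object] + [Trackable Serializer]
  take Versioned:  [Versioned JSONMixin YAMLMixin XMLMixin Resource Auditable Taggable Model Validator object] + [Trackable JSONMixin YAMLMixin XMLMixin Resource Auditable Taggable Model Validator object] + [Serializer Resource Auditable Validator object] + [Trackable Serializer]
  take Trackable:  [JSONMixin YAMLMixin XMLMixin Resource Auditable Taggable Model Validator object] + [Trackable JSONMixin YAMLMixin XMLMixin Resource Auditable Taggable Model Validator object] + [Serializer Resource Auditable Validator object] + [Trackable Serializer]
  take JSONMixin:  [JSONMixin YAMLMixin XMLMixin Resource Auditable Taggable Model Validator object] + [JSONMixin YAMLMixin XMLMixin Resource Auditable Taggable Model Validator object] + [Serializer Resource Auditable Validator object] + [Serializer]
  take YAMLMixin:  [YAMLMixin XMLMixin Resource Auditable Taggable Model Validator object] + [YAMLMixin XMLMixin Resource Auditable Taggable Model Validator object] + [Serializer Resource Auditable Validator object] + [Serializer]
  take XMLMixin:  [XMLMixin Resource Auditable Taggable Model Validator object] + [XMLMixin Resource Auditable Taggable Model Validator object] + [Serializer Resource Auditable Validator object] + [Serializer]
  take Serializer:  [Resource Auditable Taggable Model Validator object] + [Resource Auditable Taggable Model Validator object] + [Serializer Resource Auditable Validator object] + [Serializer]
  take Resource:  [Resource Auditable Taggable Model Validator object] + [Resource Auditable Taggable Model Validator object] + [Resource Auditable Validator object]
  take Auditable:  [Auditable Taggable Model Validator object] + [Auditable Taggable Model Validator object] + [Auditable Validator object]
  take Taggable:  [Taggable Model Validator object] + [Taggable Model Validator object] + [Validator object]
  take Model:  [Model Validator object] + [Model Validator object] + [Validator object]
  take Validator:  [Validator object] + [Validator object] + [Validator object]
  take object:  [object] + [object] + [object]
MRO: Encoder Decoder Entity Versioned Trackable JSONMixin YAMLMixin XMLMixin Serializer Resource Auditable Taggable Model Validator object
Model is at position 12; next is Validator.

Validator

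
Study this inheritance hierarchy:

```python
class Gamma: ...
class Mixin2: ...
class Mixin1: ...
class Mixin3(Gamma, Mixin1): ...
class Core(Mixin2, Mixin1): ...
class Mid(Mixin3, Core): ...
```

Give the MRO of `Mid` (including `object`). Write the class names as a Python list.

L[Mid] = Mid + merge(L[Mixin3], L[Core], [Mixin3 Core])
  take Mixin3:  [Mixin3 Gamma Mixin1 object] + [Core Mixin2 Mixin1 object] + [Mixin3 Core]
  take Gamma:  [Gamma Mixin1 object] + [Core Mixin2 Mixin1 object] + [Core]
  take Core:  [Mixin1 object] + [Core Mixin2 Mixin1 object] + [Core]
  take Mixin2:  [Mixin1 object] + [Mixin2 Mixin1 object]
  take Mixin1:  [Mixin1 object] + [Mixin1 object]
  take object:  [object] + [object]

[Mid, Mixin3, Gamma, Core, Mixin2, Mixin1, object]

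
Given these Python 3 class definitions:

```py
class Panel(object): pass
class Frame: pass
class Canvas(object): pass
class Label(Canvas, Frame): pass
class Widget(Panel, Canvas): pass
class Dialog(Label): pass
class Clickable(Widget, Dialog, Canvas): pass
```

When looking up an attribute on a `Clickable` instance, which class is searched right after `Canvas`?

L[Clickable] = Clickable + merge(L[Widget], L[Dialog], L[Canvas], [Widget Dialog Canvas])
  take Widget:  [Widget Panel Canvas object] + [Dialog Label Canvas Frame object] + [Canvas object] + [Widget Dialog Canvas]
  take Panel:  [Panel Canvas object] + [Dialog Label Canvas Frame object] + [Canvas object] + [Dialog Canvas]
  take Dialog:  [Canvas object] + [Dialog Label Canvas Frame object] + [Canvas object] + [Dialog Canvas]
  take Label:  [Canvas object] + [Label Canvas Frame object] + [Canvas object] + [Canvas]
  take Canvas:  [Canvas object] + [Canvas Frame object] + [Canvas object] + [Canvas]
  take Frame:  [object] + [Frame object] + [object]
  take object:  [object] + [object] + [object]
MRO: Clickable Widget Panel Dialog Label Canvas Frame object
Canvas is at position 5; next is Frame.

Frame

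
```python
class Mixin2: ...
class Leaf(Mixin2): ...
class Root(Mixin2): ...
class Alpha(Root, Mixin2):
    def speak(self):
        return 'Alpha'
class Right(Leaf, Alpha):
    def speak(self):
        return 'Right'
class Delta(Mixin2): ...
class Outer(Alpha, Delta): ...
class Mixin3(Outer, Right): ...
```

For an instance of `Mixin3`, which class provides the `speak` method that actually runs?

L[Mixin3] = Mixin3 + merge(L[Outer], L[Right], [Outer Right])
  take Outer:  [Outer Alpha Root Delta Mixin2 object] + [Right Leaf Alpha Root Mixin2 object] + [Outer Right]
  take Right:  [Alpha Root Delta Mixin2 object] + [Right Leaf Alpha Root Mixin2 object] + [Right]
  take Leaf:  [Alpha Root Delta Mixin2 object] + [Leaf Alpha Root Mixin2 object]
  take Alpha:  [Alpha Root Delta Mixin2 object] + [Alpha Root Mixin2 object]
  take Root:  [Root Delta Mixin2 object] + [Root Mixin2 object]
  take Delta:  [Delta Mixin2 object] + [Mixin2 object]
  take Mixin2:  [Mixin2 object] + [Mixin2 object]
  take object:  [object] + [object]
MRO: Mixin3 Outer Right Leaf Alpha Root Delta Mixin2 object
speak is defined in: Alpha, Right. First along the MRO is Right.

Right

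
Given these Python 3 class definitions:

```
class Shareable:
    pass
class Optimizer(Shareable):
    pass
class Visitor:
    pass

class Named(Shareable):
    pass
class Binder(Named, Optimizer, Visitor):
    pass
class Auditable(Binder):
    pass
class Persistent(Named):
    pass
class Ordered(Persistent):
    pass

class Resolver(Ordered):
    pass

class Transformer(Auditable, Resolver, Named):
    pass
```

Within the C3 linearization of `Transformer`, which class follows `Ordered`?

Persistent

L[Transformer] = Transformer + merge(L[Auditable], L[Resolver], L[Named], [Auditable Resolver Named])
  take Auditable:  [Auditable Binder Named Optimizer Shareable Visitor object] + [Resolver Ordered Persistent Named Shareable object] + [Named Shareable object] + [Auditable Resolver Named]
  take Binder:  [Binder Named Optimizer Shareable Visitor object] + [Resolver Ordered Persistent Named Shareable object] + [Named Shareable object] + [Resolver Named]
  take Resolver:  [Named Optimizer Shareable Visitor object] + [Resolver Ordered Persistent Named Shareable object] + [Named Shareable object] + [Resolver Named]
  take Ordered:  [Named Optimizer Shareable Visitor object] + [Ordered Persistent Named Shareable object] + [Named Shareable object] + [Named]
  take Persistent:  [Named Optimizer Shareable Visitor object] + [Persistent Named Shareable object] + [Named Shareable object] + [Named]
  take Named:  [Named Optimizer Shareable Visitor object] + [Named Shareable object] + [Named Shareable object] + [Named]
  take Optimizer:  [Optimizer Shareable Visitor object] + [Shareable object] + [Shareable object]
  take Shareable:  [Shareable Visitor object] + [Shareable object] + [Shareable object]
  take Visitor:  [Visitor object] + [object] + [object]
  take object:  [object] + [object] + [object]
MRO: Transformer Auditable Binder Resolver Ordered Persistent Named Optimizer Shareable Visitor object
Ordered is at position 4; next is Persistent.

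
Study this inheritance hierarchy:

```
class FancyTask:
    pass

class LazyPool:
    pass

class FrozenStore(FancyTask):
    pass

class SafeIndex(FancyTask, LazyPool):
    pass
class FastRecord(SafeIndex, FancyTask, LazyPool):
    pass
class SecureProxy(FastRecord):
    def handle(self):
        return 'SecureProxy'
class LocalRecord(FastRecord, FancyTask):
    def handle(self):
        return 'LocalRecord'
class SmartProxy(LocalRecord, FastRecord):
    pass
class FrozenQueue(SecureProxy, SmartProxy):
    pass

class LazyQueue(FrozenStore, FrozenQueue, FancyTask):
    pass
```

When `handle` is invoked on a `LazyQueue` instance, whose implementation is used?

L[LazyQueue] = LazyQueue + merge(L[FrozenStore], L[FrozenQueue], L[FancyTask], [FrozenStore FrozenQueue FancyTask])
  take FrozenStore:  [FrozenStore FancyTask object] + [FrozenQueue SecureProxy SmartProxy LocalRecord FastRecord SafeIndex FancyTask LazyPool object] + [FancyTask object] + [FrozenStore FrozenQueue FancyTask]
  take FrozenQueue:  [FancyTask object] + [FrozenQueue SecureProxy SmartProxy LocalRecord FastRecord SafeIndex FancyTask LazyPool object] + [FancyTask object] + [FrozenQueue FancyTask]
  take SecureProxy:  [FancyTask object] + [SecureProxy SmartProxy LocalRecord FastRecord SafeIndex FancyTask LazyPool object] + [FancyTask object] + [FancyTask]
  take SmartProxy:  [FancyTask object] + [SmartProxy LocalRecord FastRecord SafeIndex FancyTask LazyPool object] + [FancyTask object] + [FancyTask]
  take LocalRecord:  [FancyTask object] + [LocalRecord FastRecord SafeIndex FancyTask LazyPool object] + [FancyTask object] + [FancyTask]
  take FastRecord:  [FancyTask object] + [FastRecord SafeIndex FancyTask LazyPool object] + [FancyTask object] + [FancyTask]
  take SafeIndex:  [FancyTask object] + [SafeIndex FancyTask LazyPool object] + [FancyTask object] + [FancyTask]
  take FancyTask:  [FancyTask object] + [FancyTask LazyPool object] + [FancyTask object] + [FancyTask]
  take LazyPool:  [object] + [LazyPool object] + [object]
  take object:  [object] + [object] + [object]
MRO: LazyQueue FrozenStore FrozenQueue SecureProxy SmartProxy LocalRecord FastRecord SafeIndex FancyTask LazyPool object
handle is defined in: LocalRecord, SecureProxy. First along the MRO is SecureProxy.

SecureProxy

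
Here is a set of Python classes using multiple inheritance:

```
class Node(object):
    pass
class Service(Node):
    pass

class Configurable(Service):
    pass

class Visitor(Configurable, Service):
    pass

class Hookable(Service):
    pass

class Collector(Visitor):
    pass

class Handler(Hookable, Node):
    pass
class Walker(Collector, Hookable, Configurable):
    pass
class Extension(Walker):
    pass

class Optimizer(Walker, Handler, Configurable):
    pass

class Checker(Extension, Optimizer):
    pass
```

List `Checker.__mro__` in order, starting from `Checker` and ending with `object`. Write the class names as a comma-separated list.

L[Checker] = Checker + merge(L[Extension], L[Optimizer], [Extension Optimizer])
  take Extension:  [Extension Walker Collector Visitor Hookable Configurable Service Node object] + [Optimizer Walker Collector Visitor Handler Hookable Configurable Service Node object] + [Extension Optimizer]
  take Optimizer:  [Walker Collector Visitor Hookable Configurable Service Node object] + [Optimizer Walker Collector Visitor Handler Hookable Configurable Service Node object] + [Optimizer]
  take Walker:  [Walker Collector Visitor Hookable Configurable Service Node object] + [Walker Collector Visitor Handler Hookable Configurable Service Node object]
  take Collector:  [Collector Visitor Hookable Configurable Service Node object] + [Collector Visitor Handler Hookable Configurable Service Node object]
  take Visitor:  [Visitor Hookable Configurable Service Node object] + [Visitor Handler Hookable Configurable Service Node object]
  take Handler:  [Hookable Configurable Service Node object] + [Handler Hookable Configurable Service Node object]
  take Hookable:  [Hookable Configurable Service Node object] + [Hookable Configurable Service Node object]
  take Configurable:  [Configurable Service Node object] + [Configurable Service Node object]
  take Service:  [Service Node object] + [Service Node object]
  take Node:  [Node object] + [Node object]
  take object:  [object] + [object]

Checker, Extension, Optimizer, Walker, Collector, Visitor, Handler, Hookable, Configurable, Service, Node, object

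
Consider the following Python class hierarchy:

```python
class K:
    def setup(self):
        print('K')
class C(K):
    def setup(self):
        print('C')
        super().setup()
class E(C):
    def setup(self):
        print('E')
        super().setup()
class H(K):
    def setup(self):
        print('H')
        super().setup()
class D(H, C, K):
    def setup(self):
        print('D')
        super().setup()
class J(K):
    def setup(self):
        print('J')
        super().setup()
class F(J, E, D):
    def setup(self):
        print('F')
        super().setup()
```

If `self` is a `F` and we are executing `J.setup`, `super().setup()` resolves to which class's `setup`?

L[F] = F + merge(L[J], L[E], L[D], [J E D])
  take J:  [J K object] + [E C K object] + [D H C K object] + [J E D]
  take E:  [K object] + [E C K object] + [D H C K object] + [E D]
  take D:  [K object] + [C K object] + [D H C K object] + [D]
  take H:  [K object] + [C K object] + [H C K object]
  take C:  [K object] + [C K object] + [C K object]
  take K:  [K object] + [K object] + [K object]
  take object:  [object] + [object] + [object]
MRO: F J E D H C K object
super() in J.setup on a F instance goes to the class after J in F's MRO: E.

E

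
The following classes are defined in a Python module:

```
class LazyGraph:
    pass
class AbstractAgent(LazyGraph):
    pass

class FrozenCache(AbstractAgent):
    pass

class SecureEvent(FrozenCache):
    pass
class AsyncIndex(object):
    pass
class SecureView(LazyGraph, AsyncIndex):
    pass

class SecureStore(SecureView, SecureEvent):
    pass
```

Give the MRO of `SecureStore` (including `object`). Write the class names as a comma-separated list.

SecureStore, SecureView, SecureEvent, FrozenCache, AbstractAgent, LazyGraph, AsyncIndex, object

L[SecureStore] = SecureStore + merge(L[SecureView], L[SecureEvent], [SecureView SecureEvent])
  take SecureView:  [SecureView LazyGraph AsyncIndex object] + [SecureEvent FrozenCache AbstractAgent LazyGraph object] + [SecureView SecureEvent]
  take SecureEvent:  [LazyGraph AsyncIndex object] + [SecureEvent FrozenCache AbstractAgent LazyGraph object] + [SecureEvent]
  take FrozenCache:  [LazyGraph AsyncIndex object] + [FrozenCache AbstractAgent LazyGraph object]
  take AbstractAgent:  [LazyGraph AsyncIndex object] + [AbstractAgent LazyGraph object]
  take LazyGraph:  [LazyGraph AsyncIndex object] + [LazyGraph object]
  take AsyncIndex:  [AsyncIndex object] + [object]
  take object:  [object] + [object]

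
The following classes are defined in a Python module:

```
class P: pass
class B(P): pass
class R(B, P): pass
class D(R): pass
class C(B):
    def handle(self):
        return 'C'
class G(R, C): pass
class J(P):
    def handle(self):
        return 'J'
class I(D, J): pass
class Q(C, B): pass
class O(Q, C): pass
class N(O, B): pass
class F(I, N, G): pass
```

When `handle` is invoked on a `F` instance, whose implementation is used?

L[F] = F + merge(L[I], L[N], L[G], [I N G])
  take I:  [I D R B J P object] + [N O Q C B P object] + [G R C B P object] + [I N G]
  take D:  [D R B J P object] + [N O Q C B P object] + [G R C B P object] + [N G]
  take N:  [R B J P object] + [N O Q C B P object] + [G R C B P object] + [N G]
  take O:  [R B J P object] + [O Q C B P object] + [G R C B P object] + [G]
  take Q:  [R B J P object] + [Q C B P object] + [G R C B P object] + [G]
  take G:  [R B J P object] + [C B P object] + [G R C B P object] + [G]
  take R:  [R B J P object] + [C B P object] + [R C B P object]
  take C:  [B J P object] + [C B P object] + [C B P object]
  take B:  [B J P object] + [B P object] + [B P object]
  take J:  [J P object] + [P object] + [P object]
  take P:  [P object] + [P object] + [P object]
  take object:  [object] + [object] + [object]
MRO: F I D N O Q G R C B J P object
handle is defined in: C, J. First along the MRO is C.

C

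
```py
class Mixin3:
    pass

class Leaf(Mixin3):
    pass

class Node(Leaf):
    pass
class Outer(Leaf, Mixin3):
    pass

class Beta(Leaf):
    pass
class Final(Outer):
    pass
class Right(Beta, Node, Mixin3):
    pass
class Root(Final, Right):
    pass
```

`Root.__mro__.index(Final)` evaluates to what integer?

L[Root] = Root + merge(L[Final], L[Right], [Final Right])
  take Final:  [Final Outer Leaf Mixin3 object] + [Right Beta Node Leaf Mixin3 object] + [Final Right]
  take Outer:  [Outer Leaf Mixin3 object] + [Right Beta Node Leaf Mixin3 object] + [Right]
  take Right:  [Leaf Mixin3 object] + [Right Beta Node Leaf Mixin3 object] + [Right]
  take Beta:  [Leaf Mixin3 object] + [Beta Node Leaf Mixin3 object]
  take Node:  [Leaf Mixin3 object] + [Node Leaf Mixin3 object]
  take Leaf:  [Leaf Mixin3 object] + [Leaf Mixin3 object]
  take Mixin3:  [Mixin3 object] + [Mixin3 object]
  take object:  [object] + [object]
MRO: Root Final Outer Right Beta Node Leaf Mixin3 object
Final sits at index 1.

1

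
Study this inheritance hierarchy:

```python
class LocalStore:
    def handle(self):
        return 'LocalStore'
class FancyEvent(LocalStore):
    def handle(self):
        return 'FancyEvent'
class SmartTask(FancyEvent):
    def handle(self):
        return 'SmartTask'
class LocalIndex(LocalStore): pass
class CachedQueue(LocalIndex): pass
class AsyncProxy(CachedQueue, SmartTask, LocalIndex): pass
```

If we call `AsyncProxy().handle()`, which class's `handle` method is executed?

SmartTask

L[AsyncProxy] = AsyncProxy + merge(L[CachedQueue], L[SmartTask], L[LocalIndex], [CachedQueue SmartTask LocalIndex])
  take CachedQueue:  [CachedQueue LocalIndex LocalStore object] + [SmartTask FancyEvent LocalStore object] + [LocalIndex LocalStore object] + [CachedQueue SmartTask LocalIndex]
  take SmartTask:  [LocalIndex LocalStore object] + [SmartTask FancyEvent LocalStore object] + [LocalIndex LocalStore object] + [SmartTask LocalIndex]
  take LocalIndex:  [LocalIndex LocalStore object] + [FancyEvent LocalStore object] + [LocalIndex LocalStore object] + [LocalIndex]
  take FancyEvent:  [LocalStore object] + [FancyEvent LocalStore object] + [LocalStore object]
  take LocalStore:  [LocalStore object] + [LocalStore object] + [LocalStore object]
  take object:  [object] + [object] + [object]
MRO: AsyncProxy CachedQueue SmartTask LocalIndex FancyEvent LocalStore object
handle is defined in: FancyEvent, LocalStore, SmartTask. First along the MRO is SmartTask.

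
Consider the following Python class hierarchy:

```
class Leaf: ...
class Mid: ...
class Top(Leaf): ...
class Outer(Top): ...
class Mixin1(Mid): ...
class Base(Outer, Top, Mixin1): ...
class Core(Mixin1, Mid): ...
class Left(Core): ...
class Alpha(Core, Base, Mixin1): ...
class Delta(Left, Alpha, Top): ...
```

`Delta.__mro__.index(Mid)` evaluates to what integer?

9

L[Delta] = Delta + merge(L[Left], L[Alpha], L[Top], [Left Alpha Top])
  take Left:  [Left Core Mixin1 Mid object] + [Alpha Core Base Outer Top Leaf Mixin1 Mid object] + [Top Leaf object] + [Left Alpha Top]
  take Alpha:  [Core Mixin1 Mid object] + [Alpha Core Base Outer Top Leaf Mixin1 Mid object] + [Top Leaf object] + [Alpha Top]
  take Core:  [Core Mixin1 Mid object] + [Core Base Outer Top Leaf Mixin1 Mid object] + [Top Leaf object] + [Top]
  take Base:  [Mixin1 Mid object] + [Base Outer Top Leaf Mixin1 Mid object] + [Top Leaf object] + [Top]
  take Outer:  [Mixin1 Mid object] + [Outer Top Leaf Mixin1 Mid object] + [Top Leaf object] + [Top]
  take Top:  [Mixin1 Mid object] + [Top Leaf Mixin1 Mid object] + [Top Leaf object] + [Top]
  take Leaf:  [Mixin1 Mid object] + [Leaf Mixin1 Mid object] + [Leaf object]
  take Mixin1:  [Mixin1 Mid object] + [Mixin1 Mid object] + [object]
  take Mid:  [Mid object] + [Mid object] + [object]
  take object:  [object] + [object] + [object]
MRO: Delta Left Alpha Core Base Outer Top Leaf Mixin1 Mid object
Mid sits at index 9.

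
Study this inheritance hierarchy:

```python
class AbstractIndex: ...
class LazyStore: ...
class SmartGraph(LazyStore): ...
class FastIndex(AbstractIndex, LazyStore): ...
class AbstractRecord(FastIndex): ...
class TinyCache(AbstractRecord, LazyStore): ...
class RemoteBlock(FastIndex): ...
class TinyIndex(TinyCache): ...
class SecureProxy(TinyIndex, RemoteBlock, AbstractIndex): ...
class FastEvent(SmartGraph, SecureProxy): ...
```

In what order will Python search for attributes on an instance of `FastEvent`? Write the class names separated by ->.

L[FastEvent] = FastEvent + merge(L[SmartGraph], L[SecureProxy], [SmartGraph SecureProxy])
  take SmartGraph:  [SmartGraph LazyStore object] + [SecureProxy TinyIndex TinyCache AbstractRecord RemoteBlock FastIndex AbstractIndex LazyStore object] + [SmartGraph SecureProxy]
  take SecureProxy:  [LazyStore object] + [SecureProxy TinyIndex TinyCache AbstractRecord RemoteBlock FastIndex AbstractIndex LazyStore object] + [SecureProxy]
  take TinyIndex:  [LazyStore object] + [TinyIndex TinyCache AbstractRecord RemoteBlock FastIndex AbstractIndex LazyStore object]
  take TinyCache:  [LazyStore object] + [TinyCache AbstractRecord RemoteBlock FastIndex AbstractIndex LazyStore object]
  take AbstractRecord:  [LazyStore object] + [AbstractRecord RemoteBlock FastIndex AbstractIndex LazyStore object]
  take RemoteBlock:  [LazyStore object] + [RemoteBlock FastIndex AbstractIndex LazyStore object]
  take FastIndex:  [LazyStore object] + [FastIndex AbstractIndex LazyStore object]
  take AbstractIndex:  [LazyStore object] + [AbstractIndex LazyStore object]
  take LazyStore:  [LazyStore object] + [LazyStore object]
  take object:  [object] + [object]

FastEvent -> SmartGraph -> SecureProxy -> TinyIndex -> TinyCache -> AbstractRecord -> RemoteBlock -> FastIndex -> AbstractIndex -> LazyStore -> object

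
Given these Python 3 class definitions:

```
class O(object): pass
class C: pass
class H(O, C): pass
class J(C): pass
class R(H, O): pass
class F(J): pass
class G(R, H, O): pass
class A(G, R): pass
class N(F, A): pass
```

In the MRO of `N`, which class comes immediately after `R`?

L[N] = N + merge(L[F], L[A], [F A])
  take F:  [F J C object] + [A G R H O C object] + [F A]
  take J:  [J C object] + [A G R H O C object] + [A]
  take A:  [C object] + [A G R H O C object] + [A]
  take G:  [C object] + [G R H O C object]
  take R:  [C object] + [R H O C object]
  take H:  [C object] + [H O C object]
  take O:  [C object] + [O C object]
  take C:  [C object] + [C object]
  take object:  [object] + [object]
MRO: N F J A G R H O C object
R is at position 5; next is H.

H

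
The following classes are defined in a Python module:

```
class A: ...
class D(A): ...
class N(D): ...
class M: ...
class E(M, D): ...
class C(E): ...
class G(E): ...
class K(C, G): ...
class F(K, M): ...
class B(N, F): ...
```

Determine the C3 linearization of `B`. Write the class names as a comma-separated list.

L[B] = B + merge(L[N], L[F], [N F])
  take N:  [N D A object] + [F K C G E M D A object] + [N F]
  take F:  [D A object] + [F K C G E M D A object] + [F]
  take K:  [D A object] + [K C G E M D A object]
  take C:  [D A object] + [C G E M D A object]
  take G:  [D A object] + [G E M D A object]
  take E:  [D A object] + [E M D A object]
  take M:  [D A object] + [M D A object]
  take D:  [D A object] + [D A object]
  take A:  [A object] + [A object]
  take object:  [object] + [object]

B, N, F, K, C, G, E, M, D, A, object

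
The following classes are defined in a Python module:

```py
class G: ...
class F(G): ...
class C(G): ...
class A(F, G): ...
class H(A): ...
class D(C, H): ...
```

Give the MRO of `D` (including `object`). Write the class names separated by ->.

L[D] = D + merge(L[C], L[H], [C H])
  take C:  [C G object] + [H A F G object] + [C H]
  take H:  [G object] + [H A F G object] + [H]
  take A:  [G object] + [A F G object]
  take F:  [G object] + [F G object]
  take G:  [G object] + [G object]
  take object:  [object] + [object]

D -> C -> H -> A -> F -> G -> object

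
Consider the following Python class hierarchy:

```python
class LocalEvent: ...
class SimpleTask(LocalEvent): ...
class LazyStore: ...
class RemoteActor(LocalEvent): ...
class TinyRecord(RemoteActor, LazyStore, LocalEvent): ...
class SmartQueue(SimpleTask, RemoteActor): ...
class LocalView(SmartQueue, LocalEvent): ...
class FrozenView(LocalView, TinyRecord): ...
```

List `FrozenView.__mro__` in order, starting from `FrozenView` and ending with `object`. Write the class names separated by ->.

FrozenView -> LocalView -> SmartQueue -> SimpleTask -> TinyRecord -> RemoteActor -> LazyStore -> LocalEvent -> object

L[FrozenView] = FrozenView + merge(L[LocalView], L[TinyRecord], [LocalView TinyRecord])
  take LocalView:  [LocalView SmartQueue SimpleTask RemoteActor LocalEvent object] + [TinyRecord RemoteActor LazyStore LocalEvent object] + [LocalView TinyRecord]
  take SmartQueue:  [SmartQueue SimpleTask RemoteActor LocalEvent object] + [TinyRecord RemoteActor LazyStore LocalEvent object] + [TinyRecord]
  take SimpleTask:  [SimpleTask RemoteActor LocalEvent object] + [TinyRecord RemoteActor LazyStore LocalEvent object] + [TinyRecord]
  take TinyRecord:  [RemoteActor LocalEvent object] + [TinyRecord RemoteActor LazyStore LocalEvent object] + [TinyRecord]
  take RemoteActor:  [RemoteActor LocalEvent object] + [RemoteActor LazyStore LocalEvent object]
  take LazyStore:  [LocalEvent object] + [LazyStore LocalEvent object]
  take LocalEvent:  [LocalEvent object] + [LocalEvent object]
  take object:  [object] + [object]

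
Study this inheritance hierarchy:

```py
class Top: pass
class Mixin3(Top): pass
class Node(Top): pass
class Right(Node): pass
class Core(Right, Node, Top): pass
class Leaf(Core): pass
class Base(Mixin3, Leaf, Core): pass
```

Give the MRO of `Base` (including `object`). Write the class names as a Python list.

[Base, Mixin3, Leaf, Core, Right, Node, Top, object]

L[Base] = Base + merge(L[Mixin3], L[Leaf], L[Core], [Mixin3 Leaf Core])
  take Mixin3:  [Mixin3 Top object] + [Leaf Core Right Node Top object] + [Core Right Node Top object] + [Mixin3 Leaf Core]
  take Leaf:  [Top object] + [Leaf Core Right Node Top object] + [Core Right Node Top object] + [Leaf Core]
  take Core:  [Top object] + [Core Right Node Top object] + [Core Right Node Top object] + [Core]
  take Right:  [Top object] + [Right Node Top object] + [Right Node Top object]
  take Node:  [Top object] + [Node Top object] + [Node Top object]
  take Top:  [Top object] + [Top object] + [Top object]
  take object:  [object] + [object] + [object]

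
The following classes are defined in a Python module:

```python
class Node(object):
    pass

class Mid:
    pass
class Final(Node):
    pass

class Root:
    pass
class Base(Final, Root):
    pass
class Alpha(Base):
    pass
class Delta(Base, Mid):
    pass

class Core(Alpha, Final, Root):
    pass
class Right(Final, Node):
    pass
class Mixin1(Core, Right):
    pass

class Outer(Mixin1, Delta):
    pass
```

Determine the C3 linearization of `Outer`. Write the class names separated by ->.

L[Outer] = Outer + merge(L[Mixin1], L[Delta], [Mixin1 Delta])
  take Mixin1:  [Mixin1 Core Alpha Base Right Final Node Root object] + [Delta Base Final Node Root Mid object] + [Mixin1 Delta]
  take Core:  [Core Alpha Base Right Final Node Root object] + [Delta Base Final Node Root Mid object] + [Delta]
  take Alpha:  [Alpha Base Right Final Node Root object] + [Delta Base Final Node Root Mid object] + [Delta]
  take Delta:  [Base Right Final Node Root object] + [Delta Base Final Node Root Mid object] + [Delta]
  take Base:  [Base Right Final Node Root object] + [Base Final Node Root Mid object]
  take Right:  [Right Final Node Root object] + [Final Node Root Mid object]
  take Final:  [Final Node Root object] + [Final Node Root Mid object]
  take Node:  [Node Root object] + [Node Root Mid object]
  take Root:  [Root object] + [Root Mid object]
  take Mid:  [object] + [Mid object]
  take object:  [object] + [object]

Outer -> Mixin1 -> Core -> Alpha -> Delta -> Base -> Right -> Final -> Node -> Root -> Mid -> object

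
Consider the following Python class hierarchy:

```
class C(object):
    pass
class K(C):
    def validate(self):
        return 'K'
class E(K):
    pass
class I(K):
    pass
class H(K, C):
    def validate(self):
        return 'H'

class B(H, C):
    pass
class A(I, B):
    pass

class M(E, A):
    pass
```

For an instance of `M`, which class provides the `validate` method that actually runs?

H

L[M] = M + merge(L[E], L[A], [E A])
  take E:  [E K C object] + [A I B H K C object] + [E A]
  take A:  [K C object] + [A I B H K C object] + [A]
  take I:  [K C object] + [I B H K C object]
  take B:  [K C object] + [B H K C object]
  take H:  [K C object] + [H K C object]
  take K:  [K C object] + [K C object]
  take C:  [C object] + [C object]
  take object:  [object] + [object]
MRO: M E A I B H K C object
validate is defined in: H, K. First along the MRO is H.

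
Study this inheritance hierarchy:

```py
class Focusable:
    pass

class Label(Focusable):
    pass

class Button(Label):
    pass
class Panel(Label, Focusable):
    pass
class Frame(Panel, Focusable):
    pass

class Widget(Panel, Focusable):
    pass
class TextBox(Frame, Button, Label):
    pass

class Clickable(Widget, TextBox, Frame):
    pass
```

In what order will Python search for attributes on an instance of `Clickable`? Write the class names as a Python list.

[Clickable, Widget, TextBox, Frame, Panel, Button, Label, Focusable, object]

L[Clickable] = Clickable + merge(L[Widget], L[TextBox], L[Frame], [Widget TextBox Frame])
  take Widget:  [Widget Panel Label Focusable object] + [TextBox Frame Panel Button Label Focusable object] + [Frame Panel Label Focusable object] + [Widget TextBox Frame]
  take TextBox:  [Panel Label Focusable object] + [TextBox Frame Panel Button Label Focusable object] + [Frame Panel Label Focusable object] + [TextBox Frame]
  take Frame:  [Panel Label Focusable object] + [Frame Panel Button Label Focusable object] + [Frame Panel Label Focusable object] + [Frame]
  take Panel:  [Panel Label Focusable object] + [Panel Button Label Focusable object] + [Panel Label Focusable object]
  take Button:  [Label Focusable object] + [Button Label Focusable object] + [Label Focusable object]
  take Label:  [Label Focusable object] + [Label Focusable object] + [Label Focusable object]
  take Focusable:  [Focusable object] + [Focusable object] + [Focusable object]
  take object:  [object] + [object] + [object]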